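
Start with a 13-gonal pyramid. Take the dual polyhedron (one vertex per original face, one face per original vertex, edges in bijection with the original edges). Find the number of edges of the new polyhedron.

26

The base solid has V = 14, E = 26, F = 14.
The dual swaps V and F and preserves E: V′ = F = 14, E′ = E = 26, F′ = V = 14.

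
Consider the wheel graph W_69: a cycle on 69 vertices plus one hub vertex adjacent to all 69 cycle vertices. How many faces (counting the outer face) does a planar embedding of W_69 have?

W_69 has V = 69 + 1 = 70 vertices and E = 2·69 = 138 edges.
By Euler's formula F = 2 − V + E = 2 − 70 + 138 = 70.

70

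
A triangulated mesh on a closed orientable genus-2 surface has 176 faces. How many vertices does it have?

86

χ = 2 − 2·2 = -2, and every face is a triangle so 3F = 2E.
E = 3·176/2 = 264. Then V = -2 + E − F = -2 + 264 − 176 = 86.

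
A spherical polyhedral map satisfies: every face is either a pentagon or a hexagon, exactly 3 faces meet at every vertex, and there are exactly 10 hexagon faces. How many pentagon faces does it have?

Let x be the number of pentagons; then F = 10 + x.
Edge–face incidences: 2E = 6·10 + 5·x = 60 + 5x.
Every vertex has degree 3, so 3V = 2E.
Euler: V − E + F = 2 ⇒ (2E)/3 − E + (10 + x) = 2.
Multiply by 6: 2·(2E) − 3·(2E) + 6·(10 + x) = 12, i.e. 60 + 6x − (60 + 5x) = 12.
Collecting terms: x = 12.
Then 2E = 60 + 5·12 = 120, so E = 60, V = 2E/3 = 40, F = 10 + 12 = 22.

12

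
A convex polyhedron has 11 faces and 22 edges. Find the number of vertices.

13

Here V − E + F = 2.
V = 2 + E − F = 2 + 22 − 11 = 13.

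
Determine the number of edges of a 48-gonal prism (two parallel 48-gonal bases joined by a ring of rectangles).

144

A prism on an n-gon has two n-gon bases and n rectangular sides: V = 2·48 = 96, E = 3·48 = 144, F = 48 + 2 = 50.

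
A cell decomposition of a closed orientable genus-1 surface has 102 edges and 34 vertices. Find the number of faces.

68

For a closed orientable surface of genus 1, χ = 2 − 2·1 = 0.
F = 0 − V + E = 0 − 34 + 102 = 68.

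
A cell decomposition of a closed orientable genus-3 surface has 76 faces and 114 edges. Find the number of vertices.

For a closed orientable surface of genus 3, χ = 2 − 2·3 = -4.
V = -4 + E − F = -4 + 114 − 76 = 34.

34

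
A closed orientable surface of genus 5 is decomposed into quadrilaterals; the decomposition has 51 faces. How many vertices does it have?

43

χ = 2 − 2·5 = -8, and every face is a square so 4F = 2E.
E = 4·51/2 = 102. Then V = -8 + E − F = -8 + 102 − 51 = 43.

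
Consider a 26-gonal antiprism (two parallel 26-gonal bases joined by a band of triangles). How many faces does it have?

54

An antiprism on an n-gon has two n-gon caps and 2n triangles: V = 2·26 = 52, E = 4·26 = 104, F = 2·26 + 2 = 54.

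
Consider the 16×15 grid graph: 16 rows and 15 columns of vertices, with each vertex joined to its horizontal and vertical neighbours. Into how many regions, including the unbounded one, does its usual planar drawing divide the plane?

211

The grid has V = 16·15 = 240 vertices and E = 16·14 + 15·15 = 449 edges.
F = 2 − V + E = 2 − 240 + 449 = 211.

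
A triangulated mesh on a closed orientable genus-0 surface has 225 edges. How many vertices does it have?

77

χ = 2 − 2·0 = 2, and every face is a triangle so 3F = 2E.
F = 2E/3 = 150. Then V = 2 + E − F = 2 + 225 − 150 = 77.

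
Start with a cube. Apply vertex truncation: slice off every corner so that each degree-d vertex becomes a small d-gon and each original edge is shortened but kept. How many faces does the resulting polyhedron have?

14

The base solid has V = 8, E = 12, F = 6.
Truncation replaces each original edge-end by a new vertex, so V′ = 2E = 24.
Each original edge survives, and each old vertex of degree d contributes d new edges; summing degrees gives Σd = 2E, so E′ = E + 2E = 3E = 36.
Each original face survives and each original vertex becomes one new face: F′ = F + V = 14.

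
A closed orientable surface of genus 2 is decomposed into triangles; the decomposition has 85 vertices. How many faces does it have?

174

χ = 2 − 2·2 = -2, and every face is a triangle so 3F = 2E.
V − E + F = -2 with E = 3F/2 gives 85 − (3/2 − 1)·F = -2, so F = 174 and E = 261.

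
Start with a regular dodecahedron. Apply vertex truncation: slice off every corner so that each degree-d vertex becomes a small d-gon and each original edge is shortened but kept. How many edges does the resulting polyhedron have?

The base solid has V = 20, E = 30, F = 12.
Truncation replaces each original edge-end by a new vertex, so V′ = 2E = 60.
Each original edge survives, and each old vertex of degree d contributes d new edges; summing degrees gives Σd = 2E, so E′ = E + 2E = 3E = 90.
Each original face survives and each original vertex becomes one new face: F′ = F + V = 32.

90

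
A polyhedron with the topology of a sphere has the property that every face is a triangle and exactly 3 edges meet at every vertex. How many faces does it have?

4

Each face has 3 edges and each edge borders two faces, so 2E = 3F.
Each vertex has degree 3, so 3V = 2E and hence V = 3F/3.
Euler: V − E + F = 2 ⇒ (3F/3) − (3F/2) + F = 2.
Multiply by 6: (6 − 9 + 6)F = 12, i.e. 3F = 12.
So F = 4, E = 3·4/2 = 6, V = 3·4/3 = 4.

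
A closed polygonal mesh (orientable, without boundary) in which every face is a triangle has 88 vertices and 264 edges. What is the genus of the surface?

1

Every face is a triangle and each edge borders two faces, so 3F = 2·264, giving F = 176.
χ = V − E + F = 88 − 264 + 176 = 0.
For a closed orientable surface χ = 2 − 2g, so g = (2 − (0))/2 = 1.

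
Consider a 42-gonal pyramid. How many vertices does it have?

A pyramid on an n-gon base has one n-gon and n triangles: V = 42 + 1 = 43, E = 2·42 = 84, F = 42 + 1 = 43.

43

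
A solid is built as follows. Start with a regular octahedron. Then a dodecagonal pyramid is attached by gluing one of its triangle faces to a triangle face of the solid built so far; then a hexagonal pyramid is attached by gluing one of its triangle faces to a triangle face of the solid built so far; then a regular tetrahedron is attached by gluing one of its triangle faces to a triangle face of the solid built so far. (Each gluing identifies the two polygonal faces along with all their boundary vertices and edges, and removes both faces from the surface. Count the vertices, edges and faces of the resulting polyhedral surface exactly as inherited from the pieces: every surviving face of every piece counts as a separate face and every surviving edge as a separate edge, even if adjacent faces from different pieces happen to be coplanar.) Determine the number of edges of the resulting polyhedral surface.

A regular octahedron: V=6, E=12, F=8.
Attach a dodecagonal pyramid (V=13, E=24, F=13) along a 3-gon: merge 3 vertices and 3 edges, delete both glued faces → V=16, E=33, F=19.
Attach a hexagonal pyramid (V=7, E=12, F=7) along a 3-gon: merge 3 vertices and 3 edges, delete both glued faces → V=20, E=42, F=24.
Attach a regular tetrahedron (V=4, E=6, F=4) along a 3-gon: merge 3 vertices and 3 edges, delete both glued faces → V=21, E=45, F=26.
Check: V − E + F = 21 − 45 + 26 = 2.

45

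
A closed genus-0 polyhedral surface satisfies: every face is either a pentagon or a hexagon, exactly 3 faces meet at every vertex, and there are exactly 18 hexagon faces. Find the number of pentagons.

Let x be the number of pentagons; then F = 18 + x.
Edge–face incidences: 2E = 6·18 + 5·x = 108 + 5x.
Every vertex has degree 3, so 3V = 2E.
Euler: V − E + F = 2 ⇒ (2E)/3 − E + (18 + x) = 2.
Multiply by 6: 2·(2E) − 3·(2E) + 6·(18 + x) = 12, i.e. 108 + 6x − (108 + 5x) = 12.
Collecting terms: x = 12.
Then 2E = 108 + 5·12 = 168, so E = 84, V = 2E/3 = 56, F = 18 + 12 = 30.

12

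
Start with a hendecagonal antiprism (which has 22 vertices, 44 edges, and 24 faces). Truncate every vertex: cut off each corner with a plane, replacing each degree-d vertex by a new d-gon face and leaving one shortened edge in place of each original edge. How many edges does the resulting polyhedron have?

Truncation replaces each original edge-end by a new vertex, so V′ = 2E = 88.
Each original edge survives, and each old vertex of degree d contributes d new edges; summing degrees gives Σd = 2E, so E′ = E + 2E = 3E = 132.
Each original face survives and each original vertex becomes one new face: F′ = F + V = 46.

132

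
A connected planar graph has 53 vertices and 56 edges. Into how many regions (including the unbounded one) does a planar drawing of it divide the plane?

Euler's formula for a connected plane graph: V − E + F = 2, so F = 2 − 53 + 56 = 5.

5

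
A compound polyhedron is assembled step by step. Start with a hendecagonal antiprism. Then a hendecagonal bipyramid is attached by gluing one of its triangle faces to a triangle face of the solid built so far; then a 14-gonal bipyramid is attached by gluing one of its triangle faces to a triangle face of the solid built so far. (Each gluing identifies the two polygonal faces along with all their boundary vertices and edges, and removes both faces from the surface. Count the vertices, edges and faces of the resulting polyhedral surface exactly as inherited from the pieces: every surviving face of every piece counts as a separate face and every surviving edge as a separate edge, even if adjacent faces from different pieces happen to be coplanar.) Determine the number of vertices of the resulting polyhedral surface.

45

A hendecagonal antiprism: V=22, E=44, F=24.
Attach a hendecagonal bipyramid (V=13, E=33, F=22) along a 3-gon: merge 3 vertices and 3 edges, delete both glued faces → V=32, E=74, F=44.
Attach a 14-gonal bipyramid (V=16, E=42, F=28) along a 3-gon: merge 3 vertices and 3 edges, delete both glued faces → V=45, E=113, F=70.
Check: V − E + F = 45 − 113 + 70 = 2.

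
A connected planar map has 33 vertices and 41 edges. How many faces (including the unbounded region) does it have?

Euler's formula for a connected plane graph: V − E + F = 2, so F = 2 − 33 + 41 = 10.

10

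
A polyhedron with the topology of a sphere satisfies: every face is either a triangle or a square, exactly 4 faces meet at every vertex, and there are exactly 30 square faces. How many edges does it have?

Let x be the number of triangles; then F = 30 + x.
Edge–face incidences: 2E = 4·30 + 3·x = 120 + 3x.
Every vertex has degree 4, so 4V = 2E.
Euler: V − E + F = 2 ⇒ (2E)/4 − E + (30 + x) = 2.
Multiply by 8: 2·(2E) − 4·(2E) + 8·(30 + x) = 16, i.e. 240 + 8x − 2·(120 + 3x) = 16.
Collecting terms: 2x = 16, so x = 8.
Then 2E = 120 + 3·8 = 144, so E = 72, V = 2E/4 = 36, F = 30 + 8 = 38.

72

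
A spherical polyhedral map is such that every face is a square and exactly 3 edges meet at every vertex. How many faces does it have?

6

Each face has 4 edges and each edge borders two faces, so 2E = 4F.
Each vertex has degree 3, so 3V = 2E and hence V = 4F/3.
Euler: V − E + F = 2 ⇒ (4F/3) − (4F/2) + F = 2.
Multiply by 6: (8 − 12 + 6)F = 12, i.e. 2F = 12.
So F = 6, E = 4·6/2 = 12, V = 4·6/3 = 8.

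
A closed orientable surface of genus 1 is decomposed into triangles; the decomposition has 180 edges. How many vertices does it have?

χ = 2 − 2·1 = 0, and every face is a triangle so 3F = 2E.
F = 2E/3 = 120. Then V = 0 + E − F = 0 + 180 − 120 = 60.

60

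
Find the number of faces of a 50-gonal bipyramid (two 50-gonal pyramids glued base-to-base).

100

A bipyramid over an n-gon has 2n triangular faces and n + 2 vertices: V = 50 + 2 = 52, E = 3·50 = 150, F = 2·50 = 100.
Check: V − E + F = 52 − 150 + 100 = 2.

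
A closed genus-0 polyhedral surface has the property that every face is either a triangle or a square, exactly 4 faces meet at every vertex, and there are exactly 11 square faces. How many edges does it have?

Let x be the number of triangles; then F = 11 + x.
Edge–face incidences: 2E = 4·11 + 3·x = 44 + 3x.
Every vertex has degree 4, so 4V = 2E.
Euler: V − E + F = 2 ⇒ (2E)/4 − E + (11 + x) = 2.
Multiply by 8: 2·(2E) − 4·(2E) + 8·(11 + x) = 16, i.e. 88 + 8x − 2·(44 + 3x) = 16.
Collecting terms: 2x = 16, so x = 8.
Then 2E = 44 + 3·8 = 68, so E = 34, V = 2E/4 = 17, F = 11 + 8 = 19.

34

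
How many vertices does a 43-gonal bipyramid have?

45

A bipyramid over an n-gon has 2n triangular faces and n + 2 vertices: V = 43 + 2 = 45, E = 3·43 = 129, F = 2·43 = 86.
Check: V − E + F = 45 − 129 + 86 = 2.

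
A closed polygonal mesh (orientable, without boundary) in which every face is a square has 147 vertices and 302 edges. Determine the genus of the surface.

3

Every face is a square and each edge borders two faces, so 4F = 2·302, giving F = 151.
χ = V − E + F = 147 − 302 + 151 = -4.
For a closed orientable surface χ = 2 − 2g, so g = (2 − (-4))/2 = 3.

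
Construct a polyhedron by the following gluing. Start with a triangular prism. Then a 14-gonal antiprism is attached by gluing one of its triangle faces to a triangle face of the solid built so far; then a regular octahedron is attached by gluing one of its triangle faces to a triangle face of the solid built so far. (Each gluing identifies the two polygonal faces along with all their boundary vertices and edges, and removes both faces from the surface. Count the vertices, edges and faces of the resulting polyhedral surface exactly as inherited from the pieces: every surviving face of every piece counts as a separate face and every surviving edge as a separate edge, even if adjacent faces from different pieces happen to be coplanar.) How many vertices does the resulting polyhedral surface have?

A triangular prism: V=6, E=9, F=5.
Attach a 14-gonal antiprism (V=28, E=56, F=30) along a 3-gon: merge 3 vertices and 3 edges, delete both glued faces → V=31, E=62, F=33.
Attach a regular octahedron (V=6, E=12, F=8) along a 3-gon: merge 3 vertices and 3 edges, delete both glued faces → V=34, E=71, F=39.
Check: V − E + F = 34 − 71 + 39 = 2.

34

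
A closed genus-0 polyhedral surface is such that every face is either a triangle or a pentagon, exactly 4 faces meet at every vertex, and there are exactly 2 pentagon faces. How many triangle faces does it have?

10

Let x be the number of triangles; then F = 2 + x.
Edge–face incidences: 2E = 5·2 + 3·x = 10 + 3x.
Every vertex has degree 4, so 4V = 2E.
Euler: V − E + F = 2 ⇒ (2E)/4 − E + (2 + x) = 2.
Multiply by 8: 2·(2E) − 4·(2E) + 8·(2 + x) = 16, i.e. 16 + 8x − 2·(10 + 3x) = 16.
Collecting terms: 2x − 4 = 16, so 2x = 20, so x = 10.
Then 2E = 10 + 3·10 = 40, so E = 20, V = 2E/4 = 10, F = 2 + 10 = 12.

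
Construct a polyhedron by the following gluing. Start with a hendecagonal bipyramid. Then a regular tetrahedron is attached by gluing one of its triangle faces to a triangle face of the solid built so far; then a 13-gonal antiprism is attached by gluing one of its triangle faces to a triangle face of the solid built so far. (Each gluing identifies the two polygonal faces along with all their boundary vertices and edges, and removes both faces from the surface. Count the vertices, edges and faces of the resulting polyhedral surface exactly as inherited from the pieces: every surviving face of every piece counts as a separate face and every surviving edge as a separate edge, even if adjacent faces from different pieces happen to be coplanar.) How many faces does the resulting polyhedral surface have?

A hendecagonal bipyramid: V=13, E=33, F=22.
Attach a regular tetrahedron (V=4, E=6, F=4) along a 3-gon: merge 3 vertices and 3 edges, delete both glued faces → V=14, E=36, F=24.
Attach a 13-gonal antiprism (V=26, E=52, F=28) along a 3-gon: merge 3 vertices and 3 edges, delete both glued faces → V=37, E=85, F=50.
Check: V − E + F = 37 − 85 + 50 = 2.

50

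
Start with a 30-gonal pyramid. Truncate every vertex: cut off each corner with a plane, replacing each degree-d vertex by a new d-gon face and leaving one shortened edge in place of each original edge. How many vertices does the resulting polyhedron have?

The base solid has V = 31, E = 60, F = 31.
Truncation replaces each original edge-end by a new vertex, so V′ = 2E = 120.
Each original edge survives, and each old vertex of degree d contributes d new edges; summing degrees gives Σd = 2E, so E′ = E + 2E = 3E = 180.
Each original face survives and each original vertex becomes one new face: F′ = F + V = 62.

120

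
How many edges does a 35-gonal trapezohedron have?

The n-trapezohedron (dual of the n-antiprism) has V = 2·35 + 2 = 72, E = 4·35 = 140, F = 2·35 = 70.

140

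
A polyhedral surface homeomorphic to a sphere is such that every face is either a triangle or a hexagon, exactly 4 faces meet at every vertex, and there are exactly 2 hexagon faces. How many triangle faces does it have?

12

Let x be the number of triangles; then F = 2 + x.
Edge–face incidences: 2E = 6·2 + 3·x = 12 + 3x.
Every vertex has degree 4, so 4V = 2E.
Euler: V − E + F = 2 ⇒ (2E)/4 − E + (2 + x) = 2.
Multiply by 8: 2·(2E) − 4·(2E) + 8·(2 + x) = 16, i.e. 16 + 8x − 2·(12 + 3x) = 16.
Collecting terms: 2x − 8 = 16, so 2x = 24, so x = 12.
Then 2E = 12 + 3·12 = 48, so E = 24, V = 2E/4 = 12, F = 2 + 12 = 14.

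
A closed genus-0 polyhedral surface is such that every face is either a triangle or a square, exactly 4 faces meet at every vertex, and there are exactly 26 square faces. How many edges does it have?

64

Let x be the number of triangles; then F = 26 + x.
Edge–face incidences: 2E = 4·26 + 3·x = 104 + 3x.
Every vertex has degree 4, so 4V = 2E.
Euler: V − E + F = 2 ⇒ (2E)/4 − E + (26 + x) = 2.
Multiply by 8: 2·(2E) − 4·(2E) + 8·(26 + x) = 16, i.e. 208 + 8x − 2·(104 + 3x) = 16.
Collecting terms: 2x = 16, so x = 8.
Then 2E = 104 + 3·8 = 128, so E = 64, V = 2E/4 = 32, F = 26 + 8 = 34.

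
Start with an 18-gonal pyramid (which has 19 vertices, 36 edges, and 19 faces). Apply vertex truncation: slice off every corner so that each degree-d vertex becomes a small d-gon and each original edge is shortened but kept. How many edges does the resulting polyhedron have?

Truncation replaces each original edge-end by a new vertex, so V′ = 2E = 72.
Each original edge survives, and each old vertex of degree d contributes d new edges; summing degrees gives Σd = 2E, so E′ = E + 2E = 3E = 108.
Each original face survives and each original vertex becomes one new face: F′ = F + V = 38.

108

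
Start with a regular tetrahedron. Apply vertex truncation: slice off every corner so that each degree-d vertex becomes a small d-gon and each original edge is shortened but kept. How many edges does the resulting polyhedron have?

The base solid has V = 4, E = 6, F = 4.
Truncation replaces each original edge-end by a new vertex, so V′ = 2E = 12.
Each original edge survives, and each old vertex of degree d contributes d new edges; summing degrees gives Σd = 2E, so E′ = E + 2E = 3E = 18.
Each original face survives and each original vertex becomes one new face: F′ = F + V = 8.

18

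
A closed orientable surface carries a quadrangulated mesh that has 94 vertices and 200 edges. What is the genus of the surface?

Every face is a square and each edge borders two faces, so 4F = 2·200, giving F = 100.
χ = V − E + F = 94 − 200 + 100 = -6.
For a closed orientable surface χ = 2 − 2g, so g = (2 − (-6))/2 = 4.

4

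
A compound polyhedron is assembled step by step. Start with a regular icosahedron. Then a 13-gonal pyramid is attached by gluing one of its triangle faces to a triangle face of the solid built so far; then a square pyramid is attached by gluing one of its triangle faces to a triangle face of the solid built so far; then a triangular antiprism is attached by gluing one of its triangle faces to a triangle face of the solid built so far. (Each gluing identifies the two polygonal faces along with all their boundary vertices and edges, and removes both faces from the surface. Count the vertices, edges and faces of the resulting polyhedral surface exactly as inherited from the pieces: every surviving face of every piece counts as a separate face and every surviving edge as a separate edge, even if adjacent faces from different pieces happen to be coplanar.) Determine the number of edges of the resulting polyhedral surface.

67

A regular icosahedron: V=12, E=30, F=20.
Attach a 13-gonal pyramid (V=14, E=26, F=14) along a 3-gon: merge 3 vertices and 3 edges, delete both glued faces → V=23, E=53, F=32.
Attach a square pyramid (V=5, E=8, F=5) along a 3-gon: merge 3 vertices and 3 edges, delete both glued faces → V=25, E=58, F=35.
Attach a triangular antiprism (V=6, E=12, F=8) along a 3-gon: merge 3 vertices and 3 edges, delete both glued faces → V=28, E=67, F=41.
Check: V − E + F = 28 − 67 + 41 = 2.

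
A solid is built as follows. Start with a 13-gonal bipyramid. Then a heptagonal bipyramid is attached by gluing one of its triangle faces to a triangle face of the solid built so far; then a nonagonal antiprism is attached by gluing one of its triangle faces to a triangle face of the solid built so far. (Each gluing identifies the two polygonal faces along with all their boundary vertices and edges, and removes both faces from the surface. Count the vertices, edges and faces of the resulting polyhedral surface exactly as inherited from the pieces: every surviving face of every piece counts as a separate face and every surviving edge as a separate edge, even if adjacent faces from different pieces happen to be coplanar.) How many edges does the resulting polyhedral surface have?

A 13-gonal bipyramid: V=15, E=39, F=26.
Attach a heptagonal bipyramid (V=9, E=21, F=14) along a 3-gon: merge 3 vertices and 3 edges, delete both glued faces → V=21, E=57, F=38.
Attach a nonagonal antiprism (V=18, E=36, F=20) along a 3-gon: merge 3 vertices and 3 edges, delete both glued faces → V=36, E=90, F=56.
Check: V − E + F = 36 − 90 + 56 = 2.

90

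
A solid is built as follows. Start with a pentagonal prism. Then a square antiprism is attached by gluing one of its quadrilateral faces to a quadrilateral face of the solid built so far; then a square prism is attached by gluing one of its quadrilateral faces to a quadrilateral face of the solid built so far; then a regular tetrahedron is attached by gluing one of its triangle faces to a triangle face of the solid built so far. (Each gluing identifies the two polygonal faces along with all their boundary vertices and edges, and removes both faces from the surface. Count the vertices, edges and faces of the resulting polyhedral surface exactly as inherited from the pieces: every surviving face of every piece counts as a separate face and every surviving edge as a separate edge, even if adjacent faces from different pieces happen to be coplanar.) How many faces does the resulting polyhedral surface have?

A pentagonal prism: V=10, E=15, F=7.
Attach a square antiprism (V=8, E=16, F=10) along a 4-gon: merge 4 vertices and 4 edges, delete both glued faces → V=14, E=27, F=15.
Attach a square prism (V=8, E=12, F=6) along a 4-gon: merge 4 vertices and 4 edges, delete both glued faces → V=18, E=35, F=19.
Attach a regular tetrahedron (V=4, E=6, F=4) along a 3-gon: merge 3 vertices and 3 edges, delete both glued faces → V=19, E=38, F=21.
Check: V − E + F = 19 − 38 + 21 = 2.

21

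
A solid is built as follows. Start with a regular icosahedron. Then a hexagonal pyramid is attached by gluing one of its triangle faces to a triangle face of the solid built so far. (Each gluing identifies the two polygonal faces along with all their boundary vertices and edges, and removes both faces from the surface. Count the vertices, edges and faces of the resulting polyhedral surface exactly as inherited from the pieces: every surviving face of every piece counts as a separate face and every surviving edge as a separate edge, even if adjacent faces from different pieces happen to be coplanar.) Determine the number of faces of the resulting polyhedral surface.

25

A regular icosahedron: V=12, E=30, F=20.
Attach a hexagonal pyramid (V=7, E=12, F=7) along a 3-gon: merge 3 vertices and 3 edges, delete both glued faces → V=16, E=39, F=25.
Check: V − E + F = 16 − 39 + 25 = 2.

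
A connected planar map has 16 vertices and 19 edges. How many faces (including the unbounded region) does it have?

5

Euler's formula for a connected plane graph: V − E + F = 2, so F = 2 − 16 + 19 = 5.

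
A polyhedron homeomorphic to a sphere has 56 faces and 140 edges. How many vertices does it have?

86

Here V − E + F = 2.
V = 2 + E − F = 2 + 140 − 56 = 86.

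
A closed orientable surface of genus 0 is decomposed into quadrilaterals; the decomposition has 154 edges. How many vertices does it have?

χ = 2 − 2·0 = 2, and every face is a square so 4F = 2E.
F = 2E/4 = 77. Then V = 2 + E − F = 2 + 154 − 77 = 79.

79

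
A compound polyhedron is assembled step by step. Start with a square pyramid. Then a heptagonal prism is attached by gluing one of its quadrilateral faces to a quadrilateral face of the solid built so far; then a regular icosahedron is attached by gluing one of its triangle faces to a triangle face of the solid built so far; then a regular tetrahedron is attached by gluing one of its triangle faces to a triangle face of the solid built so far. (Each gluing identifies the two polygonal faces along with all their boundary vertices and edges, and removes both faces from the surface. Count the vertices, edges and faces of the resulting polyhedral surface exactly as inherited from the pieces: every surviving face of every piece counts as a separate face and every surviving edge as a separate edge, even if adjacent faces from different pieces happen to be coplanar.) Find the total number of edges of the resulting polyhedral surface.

55

A square pyramid: V=5, E=8, F=5.
Attach a heptagonal prism (V=14, E=21, F=9) along a 4-gon: merge 4 vertices and 4 edges, delete both glued faces → V=15, E=25, F=12.
Attach a regular icosahedron (V=12, E=30, F=20) along a 3-gon: merge 3 vertices and 3 edges, delete both glued faces → V=24, E=52, F=30.
Attach a regular tetrahedron (V=4, E=6, F=4) along a 3-gon: merge 3 vertices and 3 edges, delete both glued faces → V=25, E=55, F=32.
Check: V − E + F = 25 − 55 + 32 = 2.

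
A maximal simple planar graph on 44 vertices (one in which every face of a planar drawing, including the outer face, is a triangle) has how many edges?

In a plane triangulation 3F = 2E and V − E + F = 2, so E = 3V − 6 = 3·44 − 6 = 126.

126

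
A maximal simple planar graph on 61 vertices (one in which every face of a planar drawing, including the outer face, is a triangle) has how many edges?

177

In a plane triangulation 3F = 2E and V − E + F = 2, so E = 3V − 6 = 3·61 − 6 = 177.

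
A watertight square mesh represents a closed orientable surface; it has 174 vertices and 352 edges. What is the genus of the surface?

Every face is a square and each edge borders two faces, so 4F = 2·352, giving F = 176.
χ = V − E + F = 174 − 352 + 176 = -2.
For a closed orientable surface χ = 2 − 2g, so g = (2 − (-2))/2 = 2.

2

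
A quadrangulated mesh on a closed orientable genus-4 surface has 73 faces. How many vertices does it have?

67

χ = 2 − 2·4 = -6, and every face is a square so 4F = 2E.
E = 4·73/2 = 146. Then V = -6 + E − F = -6 + 146 − 73 = 67.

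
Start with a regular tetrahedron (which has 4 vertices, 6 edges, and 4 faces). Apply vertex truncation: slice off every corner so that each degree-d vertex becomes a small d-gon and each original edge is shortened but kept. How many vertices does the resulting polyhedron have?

Truncation replaces each original edge-end by a new vertex, so V′ = 2E = 12.
Each original edge survives, and each old vertex of degree d contributes d new edges; summing degrees gives Σd = 2E, so E′ = E + 2E = 3E = 18.
Each original face survives and each original vertex becomes one new face: F′ = F + V = 8.

12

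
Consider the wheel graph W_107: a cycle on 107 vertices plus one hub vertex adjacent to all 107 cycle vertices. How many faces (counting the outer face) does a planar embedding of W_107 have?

W_107 has V = 107 + 1 = 108 vertices and E = 2·107 = 214 edges.
By Euler's formula F = 2 − V + E = 2 − 108 + 214 = 108.

108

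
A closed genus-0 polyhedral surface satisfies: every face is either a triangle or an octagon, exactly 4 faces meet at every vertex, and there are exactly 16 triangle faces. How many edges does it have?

Let x be the number of octagons; then F = 16 + x.
Edge–face incidences: 2E = 3·16 + 8·x = 48 + 8x.
Every vertex has degree 4, so 4V = 2E.
Euler: V − E + F = 2 ⇒ (2E)/4 − E + (16 + x) = 2.
Multiply by 8: 2·(2E) − 4·(2E) + 8·(16 + x) = 16, i.e. 128 + 8x − 2·(48 + 8x) = 16.
Collecting terms: −8x + 32 = 16, so −8x = −16, so x = 2.
Then 2E = 48 + 8·2 = 64, so E = 32, V = 2E/4 = 16, F = 16 + 2 = 18.

32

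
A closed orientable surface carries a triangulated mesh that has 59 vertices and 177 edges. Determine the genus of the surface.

1

Every face is a triangle and each edge borders two faces, so 3F = 2·177, giving F = 118.
χ = V − E + F = 59 − 177 + 118 = 0.
For a closed orientable surface χ = 2 − 2g, so g = (2 − (0))/2 = 1.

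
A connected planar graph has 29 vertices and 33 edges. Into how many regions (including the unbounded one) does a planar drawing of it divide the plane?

6

Euler's formula for a connected plane graph: V − E + F = 2, so F = 2 − 29 + 33 = 6.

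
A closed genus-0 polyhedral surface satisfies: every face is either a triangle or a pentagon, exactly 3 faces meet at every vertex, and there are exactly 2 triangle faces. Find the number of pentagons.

6

Let x be the number of pentagons; then F = 2 + x.
Edge–face incidences: 2E = 3·2 + 5·x = 6 + 5x.
Every vertex has degree 3, so 3V = 2E.
Euler: V − E + F = 2 ⇒ (2E)/3 − E + (2 + x) = 2.
Multiply by 6: 2·(2E) − 3·(2E) + 6·(2 + x) = 12, i.e. 12 + 6x − (6 + 5x) = 12.
Collecting terms: x + 6 = 12, so x = 6.
Then 2E = 6 + 5·6 = 36, so E = 18, V = 2E/3 = 12, F = 2 + 6 = 8.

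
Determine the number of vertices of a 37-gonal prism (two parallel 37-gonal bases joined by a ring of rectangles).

74

A prism on an n-gon has two n-gon bases and n rectangular sides: V = 2·37 = 74, E = 3·37 = 111, F = 37 + 2 = 39.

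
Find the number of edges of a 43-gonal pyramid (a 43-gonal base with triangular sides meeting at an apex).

A pyramid on an n-gon base has one n-gon and n triangles: V = 43 + 1 = 44, E = 2·43 = 86, F = 43 + 1 = 44.

86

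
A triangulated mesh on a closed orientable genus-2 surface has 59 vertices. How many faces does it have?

χ = 2 − 2·2 = -2, and every face is a triangle so 3F = 2E.
V − E + F = -2 with E = 3F/2 gives 59 − (3/2 − 1)·F = -2, so F = 122 and E = 183.

122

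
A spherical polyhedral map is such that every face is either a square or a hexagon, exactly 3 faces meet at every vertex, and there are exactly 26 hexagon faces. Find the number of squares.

6

Let x be the number of squares; then F = 26 + x.
Edge–face incidences: 2E = 6·26 + 4·x = 156 + 4x.
Every vertex has degree 3, so 3V = 2E.
Euler: V − E + F = 2 ⇒ (2E)/3 − E + (26 + x) = 2.
Multiply by 6: 2·(2E) − 3·(2E) + 6·(26 + x) = 12, i.e. 156 + 6x − (156 + 4x) = 12.
Collecting terms: 2x = 12, so x = 6.
Then 2E = 156 + 4·6 = 180, so E = 90, V = 2E/3 = 60, F = 26 + 6 = 32.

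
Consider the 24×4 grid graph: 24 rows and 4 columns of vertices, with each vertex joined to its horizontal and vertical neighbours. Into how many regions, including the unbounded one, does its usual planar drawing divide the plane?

70

The grid has V = 24·4 = 96 vertices and E = 24·3 + 4·23 = 164 edges.
F = 2 − V + E = 2 − 96 + 164 = 70.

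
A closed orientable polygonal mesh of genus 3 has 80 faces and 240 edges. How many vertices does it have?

For a closed orientable surface of genus 3, χ = 2 − 2·3 = -4.
V = -4 + E − F = -4 + 240 − 80 = 156.

156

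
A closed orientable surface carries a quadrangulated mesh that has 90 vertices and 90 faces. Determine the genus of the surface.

1

Every face is a square, so 2E = 4·90 = 360, giving E = 180.
χ = V − E + F = 90 − 180 + 90 = 0.
For a closed orientable surface χ = 2 − 2g, so g = (2 − (0))/2 = 1.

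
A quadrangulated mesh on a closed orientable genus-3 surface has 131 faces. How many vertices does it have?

χ = 2 − 2·3 = -4, and every face is a square so 4F = 2E.
E = 4·131/2 = 262. Then V = -4 + E − F = -4 + 262 − 131 = 127.

127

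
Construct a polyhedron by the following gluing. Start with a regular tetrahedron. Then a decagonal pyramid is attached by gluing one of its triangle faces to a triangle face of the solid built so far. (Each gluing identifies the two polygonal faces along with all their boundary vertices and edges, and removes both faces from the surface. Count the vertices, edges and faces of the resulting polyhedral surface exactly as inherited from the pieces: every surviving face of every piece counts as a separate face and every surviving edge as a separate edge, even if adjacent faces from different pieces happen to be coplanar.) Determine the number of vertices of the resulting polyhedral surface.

12

A regular tetrahedron: V=4, E=6, F=4.
Attach a decagonal pyramid (V=11, E=20, F=11) along a 3-gon: merge 3 vertices and 3 edges, delete both glued faces → V=12, E=23, F=13.
Check: V − E + F = 12 − 23 + 13 = 2.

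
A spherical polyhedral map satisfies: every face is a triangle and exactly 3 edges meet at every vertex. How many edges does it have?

Each face has 3 edges and each edge borders two faces, so 2E = 3F.
Each vertex has degree 3, so 3V = 2E and hence V = 3F/3.
Euler: V − E + F = 2 ⇒ (3F/3) − (3F/2) + F = 2.
Multiply by 6: (6 − 9 + 6)F = 12, i.e. 3F = 12.
So F = 4, E = 3·4/2 = 6, V = 3·4/3 = 4.

6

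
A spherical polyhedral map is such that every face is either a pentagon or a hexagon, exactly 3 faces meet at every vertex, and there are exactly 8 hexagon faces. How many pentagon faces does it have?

Let x be the number of pentagons; then F = 8 + x.
Edge–face incidences: 2E = 6·8 + 5·x = 48 + 5x.
Every vertex has degree 3, so 3V = 2E.
Euler: V − E + F = 2 ⇒ (2E)/3 − E + (8 + x) = 2.
Multiply by 6: 2·(2E) − 3·(2E) + 6·(8 + x) = 12, i.e. 48 + 6x − (48 + 5x) = 12.
Collecting terms: x = 12.
Then 2E = 48 + 5·12 = 108, so E = 54, V = 2E/3 = 36, F = 8 + 12 = 20.

12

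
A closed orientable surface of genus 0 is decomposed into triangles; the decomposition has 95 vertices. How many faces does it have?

χ = 2 − 2·0 = 2, and every face is a triangle so 3F = 2E.
V − E + F = 2 with E = 3F/2 gives 95 − (3/2 − 1)·F = 2, so F = 186 and E = 279.

186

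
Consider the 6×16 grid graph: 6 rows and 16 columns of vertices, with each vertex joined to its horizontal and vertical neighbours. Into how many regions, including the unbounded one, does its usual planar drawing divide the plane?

76

The grid has V = 6·16 = 96 vertices and E = 6·15 + 16·5 = 170 edges.
F = 2 − V + E = 2 − 96 + 170 = 76.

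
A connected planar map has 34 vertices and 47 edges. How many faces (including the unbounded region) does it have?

Euler's formula for a connected plane graph: V − E + F = 2, so F = 2 − 34 + 47 = 15.

15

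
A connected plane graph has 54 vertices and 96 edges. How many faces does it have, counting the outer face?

Euler's formula for a connected plane graph: V − E + F = 2, so F = 2 − 54 + 96 = 44.

44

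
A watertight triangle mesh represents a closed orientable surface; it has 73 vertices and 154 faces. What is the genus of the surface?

Every face is a triangle, so 2E = 3·154 = 462, giving E = 231.
χ = V − E + F = 73 − 231 + 154 = -4.
For a closed orientable surface χ = 2 − 2g, so g = (2 − (-4))/2 = 3.

3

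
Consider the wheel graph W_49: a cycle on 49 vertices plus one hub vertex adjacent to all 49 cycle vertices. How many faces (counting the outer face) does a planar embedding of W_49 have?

W_49 has V = 49 + 1 = 50 vertices and E = 2·49 = 98 edges.
By Euler's formula F = 2 − V + E = 2 − 50 + 98 = 50.

50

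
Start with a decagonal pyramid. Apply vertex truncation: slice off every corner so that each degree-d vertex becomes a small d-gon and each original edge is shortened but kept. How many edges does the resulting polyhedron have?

The base solid has V = 11, E = 20, F = 11.
Truncation replaces each original edge-end by a new vertex, so V′ = 2E = 40.
Each original edge survives, and each old vertex of degree d contributes d new edges; summing degrees gives Σd = 2E, so E′ = E + 2E = 3E = 60.
Each original face survives and each original vertex becomes one new face: F′ = F + V = 22.

60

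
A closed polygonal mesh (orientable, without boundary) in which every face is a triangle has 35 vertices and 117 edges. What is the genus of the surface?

3

Every face is a triangle and each edge borders two faces, so 3F = 2·117, giving F = 78.
χ = V − E + F = 35 − 117 + 78 = -4.
For a closed orientable surface χ = 2 − 2g, so g = (2 − (-4))/2 = 3.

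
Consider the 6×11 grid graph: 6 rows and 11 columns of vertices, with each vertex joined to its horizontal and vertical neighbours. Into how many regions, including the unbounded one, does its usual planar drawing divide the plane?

51

The grid has V = 6·11 = 66 vertices and E = 6·10 + 11·5 = 115 edges.
F = 2 − V + E = 2 − 66 + 115 = 51.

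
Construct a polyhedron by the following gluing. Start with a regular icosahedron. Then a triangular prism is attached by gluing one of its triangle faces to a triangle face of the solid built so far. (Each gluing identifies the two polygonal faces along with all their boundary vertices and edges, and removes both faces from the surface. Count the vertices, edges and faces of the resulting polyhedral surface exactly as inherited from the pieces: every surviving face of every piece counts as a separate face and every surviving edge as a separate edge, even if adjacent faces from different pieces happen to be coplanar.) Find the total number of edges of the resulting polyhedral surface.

A regular icosahedron: V=12, E=30, F=20.
Attach a triangular prism (V=6, E=9, F=5) along a 3-gon: merge 3 vertices and 3 edges, delete both glued faces → V=15, E=36, F=23.
Check: V − E + F = 15 − 36 + 23 = 2.

36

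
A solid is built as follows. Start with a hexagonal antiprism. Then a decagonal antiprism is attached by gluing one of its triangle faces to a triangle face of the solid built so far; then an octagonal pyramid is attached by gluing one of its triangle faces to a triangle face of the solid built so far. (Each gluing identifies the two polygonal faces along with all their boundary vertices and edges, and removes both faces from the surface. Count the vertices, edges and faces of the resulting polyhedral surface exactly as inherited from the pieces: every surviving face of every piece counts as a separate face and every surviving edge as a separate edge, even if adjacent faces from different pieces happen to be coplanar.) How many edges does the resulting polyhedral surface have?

74

A hexagonal antiprism: V=12, E=24, F=14.
Attach a decagonal antiprism (V=20, E=40, F=22) along a 3-gon: merge 3 vertices and 3 edges, delete both glued faces → V=29, E=61, F=34.
Attach an octagonal pyramid (V=9, E=16, F=9) along a 3-gon: merge 3 vertices and 3 edges, delete both glued faces → V=35, E=74, F=41.
Check: V − E + F = 35 − 74 + 41 = 2.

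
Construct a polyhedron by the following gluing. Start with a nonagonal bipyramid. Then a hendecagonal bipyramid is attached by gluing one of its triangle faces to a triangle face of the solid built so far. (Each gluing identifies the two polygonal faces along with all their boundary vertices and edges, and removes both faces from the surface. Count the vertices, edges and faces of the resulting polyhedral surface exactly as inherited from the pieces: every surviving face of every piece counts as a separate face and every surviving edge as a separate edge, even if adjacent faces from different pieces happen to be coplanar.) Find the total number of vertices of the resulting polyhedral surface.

21

A nonagonal bipyramid: V=11, E=27, F=18.
Attach a hendecagonal bipyramid (V=13, E=33, F=22) along a 3-gon: merge 3 vertices and 3 edges, delete both glued faces → V=21, E=57, F=38.
Check: V − E + F = 21 − 57 + 38 = 2.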